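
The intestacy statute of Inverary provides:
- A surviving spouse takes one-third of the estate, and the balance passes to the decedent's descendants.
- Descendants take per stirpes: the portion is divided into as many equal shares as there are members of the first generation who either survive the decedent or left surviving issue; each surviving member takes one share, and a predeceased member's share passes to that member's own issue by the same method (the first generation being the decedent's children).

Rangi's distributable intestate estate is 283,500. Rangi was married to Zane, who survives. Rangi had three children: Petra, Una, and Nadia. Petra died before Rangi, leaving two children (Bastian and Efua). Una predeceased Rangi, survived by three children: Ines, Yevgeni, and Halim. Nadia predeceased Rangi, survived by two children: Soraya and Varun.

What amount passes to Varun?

Zane takes one-third of 283,500 = 94,500. The remaining 189,000 passes to the descendants.
The descendants' portion (189,000) is divided into 3 shares of 63,000: Petra's 63,000 share passes to Petra's issue; Una's 63,000 share passes to Una's issue; Nadia's 63,000 share passes to Nadia's issue.
Petra's share (63,000) is divided into 2 shares of 31,500: Bastian and Efua each take 31,500.
Una's share (63,000) is divided into 3 shares of 21,000: Ines, Yevgeni, and Halim each take 21,000.
Nadia's share (63,000) is divided into 2 shares of 31,500: Soraya and Varun each take 31,500.

Varun receives 31,500.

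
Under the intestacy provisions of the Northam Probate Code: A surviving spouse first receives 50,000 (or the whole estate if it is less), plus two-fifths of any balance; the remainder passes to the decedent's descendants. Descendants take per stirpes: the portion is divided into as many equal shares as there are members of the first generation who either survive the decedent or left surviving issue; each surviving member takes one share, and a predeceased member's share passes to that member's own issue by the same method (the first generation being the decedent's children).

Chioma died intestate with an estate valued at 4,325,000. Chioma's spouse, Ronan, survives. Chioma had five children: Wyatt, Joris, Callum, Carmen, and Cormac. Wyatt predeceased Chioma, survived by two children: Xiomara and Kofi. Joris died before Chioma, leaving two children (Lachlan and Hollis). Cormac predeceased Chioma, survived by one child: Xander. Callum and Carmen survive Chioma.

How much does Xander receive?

Xander receives 513,000.

Ronan first takes 50,000, leaving a balance of 4,275,000. Ronan then takes two-fifths of the balance (1,710,000), for a total of 1,760,000. The remaining 2,565,000 passes to the descendants.
The descendants' portion (2,565,000) is divided into 5 shares of 513,000: Callum and Carmen each take 513,000; Wyatt's 513,000 share passes to Wyatt's issue; Joris's 513,000 share passes to Joris's issue; Cormac's 513,000 share passes to Cormac's issue.
Wyatt's share (513,000) is divided into 2 shares of 256,500: Xiomara and Kofi each take 256,500.
Joris's share (513,000) is divided into 2 shares of 256,500: Lachlan and Hollis each take 256,500.
Cormac's share (513,000) passes entirely to Xander.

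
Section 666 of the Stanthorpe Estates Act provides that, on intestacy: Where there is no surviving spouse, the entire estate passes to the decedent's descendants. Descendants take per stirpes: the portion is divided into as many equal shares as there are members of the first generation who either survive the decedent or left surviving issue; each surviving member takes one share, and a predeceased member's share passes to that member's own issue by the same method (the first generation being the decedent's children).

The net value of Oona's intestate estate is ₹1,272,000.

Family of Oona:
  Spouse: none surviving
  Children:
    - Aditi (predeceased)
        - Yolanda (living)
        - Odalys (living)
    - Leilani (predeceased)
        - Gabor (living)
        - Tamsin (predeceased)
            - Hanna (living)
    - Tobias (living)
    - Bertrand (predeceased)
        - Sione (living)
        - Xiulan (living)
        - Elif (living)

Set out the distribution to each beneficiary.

Yolanda: ₹159,000; Odalys: ₹159,000; Gabor: ₹159,000; Hanna: ₹159,000; Tobias: ₹318,000; Sione: ₹106,000; Xiulan: ₹106,000; Elif: ₹106,000

The entire ₹1,272,000 passes to the descendants.
That amount (₹1,272,000) is divided into 4 shares of ₹318,000: Tobias takes ₹318,000; Aditi's ₹318,000 share passes to Aditi's issue; Leilani's ₹318,000 share passes to Leilani's issue; Bertrand's ₹318,000 share passes to Bertrand's issue.
Aditi's share (₹318,000) is divided into 2 shares of ₹159,000: Yolanda and Odalys each take ₹159,000.
Leilani's share (₹318,000) is divided into 2 shares of ₹159,000: Gabor takes ₹159,000; Tamsin's ₹159,000 share passes to Tamsin's issue.
Tamsin's share (₹159,000) passes entirely to Hanna.
Bertrand's share (₹318,000) is divided into 3 shares of ₹106,000: Sione, Xiulan, and Elif each take ₹106,000.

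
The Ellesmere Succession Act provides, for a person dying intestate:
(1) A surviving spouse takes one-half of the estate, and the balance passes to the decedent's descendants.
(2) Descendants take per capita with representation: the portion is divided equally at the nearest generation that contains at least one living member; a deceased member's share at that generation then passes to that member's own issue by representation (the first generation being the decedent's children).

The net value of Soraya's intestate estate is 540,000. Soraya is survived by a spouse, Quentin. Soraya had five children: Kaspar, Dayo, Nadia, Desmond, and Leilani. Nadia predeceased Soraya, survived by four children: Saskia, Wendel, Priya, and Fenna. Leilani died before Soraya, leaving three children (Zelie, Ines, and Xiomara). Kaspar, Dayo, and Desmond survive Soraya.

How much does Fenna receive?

Fenna receives 13,500.

Quentin takes one-half of 540,000 = 270,000. The remaining 270,000 passes to the descendants.
The descendants' portion (270,000) is divided into 5 shares of 54,000: Kaspar, Dayo, and Desmond each take 54,000; Nadia's 54,000 share passes to Nadia's issue; Leilani's 54,000 share passes to Leilani's issue.
Nadia's share (54,000) is divided into 4 shares of 13,500: Saskia, Wendel, Priya, and Fenna each take 13,500.
Leilani's share (54,000) is divided into 3 shares of 18,000: Zelie, Ines, and Xiomara each take 18,000.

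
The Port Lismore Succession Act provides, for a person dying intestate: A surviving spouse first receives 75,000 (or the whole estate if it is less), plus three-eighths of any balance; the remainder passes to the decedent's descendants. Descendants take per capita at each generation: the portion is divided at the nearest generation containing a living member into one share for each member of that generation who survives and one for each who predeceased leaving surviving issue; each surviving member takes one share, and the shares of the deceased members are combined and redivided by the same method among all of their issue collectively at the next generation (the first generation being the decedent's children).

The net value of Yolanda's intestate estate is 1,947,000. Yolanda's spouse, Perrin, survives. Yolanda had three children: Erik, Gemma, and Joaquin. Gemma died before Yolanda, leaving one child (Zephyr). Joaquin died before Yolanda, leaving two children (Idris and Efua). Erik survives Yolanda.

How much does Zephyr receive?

Perrin first takes 75,000, leaving a balance of 1,872,000. Perrin then takes three-eighths of the balance (702,000), for a total of 777,000. The remaining 1,170,000 passes to the descendants.
The descendants' portion (1,170,000) is divided at the children's generation into 3 shares of 390,000. Erik takes 390,000. The 2 shares of the deceased (Gemma and Joaquin) are combined into a pool of 780,000.
That pool (780,000) is divided at the grandchildren's generation equally among Zephyr, Idris, and Efua: 260,000 each.

Zephyr receives 260,000.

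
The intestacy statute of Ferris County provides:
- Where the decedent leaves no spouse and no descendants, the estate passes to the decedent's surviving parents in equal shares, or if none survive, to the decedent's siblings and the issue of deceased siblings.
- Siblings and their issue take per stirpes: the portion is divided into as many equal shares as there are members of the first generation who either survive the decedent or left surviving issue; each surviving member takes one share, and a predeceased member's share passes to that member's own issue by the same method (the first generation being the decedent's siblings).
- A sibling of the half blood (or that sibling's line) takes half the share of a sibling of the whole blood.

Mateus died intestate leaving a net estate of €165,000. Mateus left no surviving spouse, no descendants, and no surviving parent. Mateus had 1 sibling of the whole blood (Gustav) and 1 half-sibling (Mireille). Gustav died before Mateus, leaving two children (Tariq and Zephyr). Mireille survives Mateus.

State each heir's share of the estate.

The entire €165,000 passes to the siblings and their issue.
Counting each half-blood sibling's line as half a unit, there are 3/2 units in €165,000, so one unit is €110,000. Whole-blood lines (Gustav) take €110,000 each; half-blood lines (Mireille) take €55,000 each.
Gustav's share (€110,000) is divided into 2 shares of €55,000: Tariq and Zephyr each take €55,000.

Tariq: €55,000; Zephyr: €55,000; Mireille: €55,000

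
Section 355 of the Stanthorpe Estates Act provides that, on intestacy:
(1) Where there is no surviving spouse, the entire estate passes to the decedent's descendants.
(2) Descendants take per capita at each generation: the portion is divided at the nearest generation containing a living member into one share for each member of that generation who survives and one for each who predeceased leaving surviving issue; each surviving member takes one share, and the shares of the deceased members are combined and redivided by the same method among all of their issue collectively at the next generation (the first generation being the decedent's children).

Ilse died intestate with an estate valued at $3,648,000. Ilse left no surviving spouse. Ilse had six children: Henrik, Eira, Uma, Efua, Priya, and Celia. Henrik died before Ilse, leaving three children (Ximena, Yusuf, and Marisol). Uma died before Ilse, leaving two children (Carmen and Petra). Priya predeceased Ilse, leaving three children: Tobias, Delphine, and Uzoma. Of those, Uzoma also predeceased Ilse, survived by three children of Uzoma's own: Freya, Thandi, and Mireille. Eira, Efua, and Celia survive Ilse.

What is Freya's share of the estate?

Freya receives $76,000.

The entire $3,648,000 passes to the descendants.
That amount ($3,648,000) is divided at the children's generation into 6 shares of $608,000. Eira, Efua, and Celia each take $608,000. The 3 shares of the deceased (Henrik, Uma, and Priya) are combined into a pool of $1,824,000.
That pool ($1,824,000) is divided at the grandchildren's generation into 8 shares of $228,000. Ximena, Yusuf, Marisol, Carmen, Petra, Tobias, and Delphine each take $228,000. The remaining share for the deceased Uzoma ($228,000) is carried to the next generation.
That pool ($228,000) is divided at the great-grandchildren's generation equally among Freya, Thandi, and Mireille: $76,000 each.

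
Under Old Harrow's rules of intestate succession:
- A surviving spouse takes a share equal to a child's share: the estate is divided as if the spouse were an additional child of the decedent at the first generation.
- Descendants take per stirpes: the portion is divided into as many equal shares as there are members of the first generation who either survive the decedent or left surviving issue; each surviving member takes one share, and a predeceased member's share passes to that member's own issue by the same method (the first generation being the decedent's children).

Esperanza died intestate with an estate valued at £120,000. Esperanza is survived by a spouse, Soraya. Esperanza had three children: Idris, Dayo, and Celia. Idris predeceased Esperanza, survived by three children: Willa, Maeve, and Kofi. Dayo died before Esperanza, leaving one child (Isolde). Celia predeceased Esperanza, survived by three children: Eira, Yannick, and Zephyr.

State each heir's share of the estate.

Soraya: £30,000; Willa: £10,000; Maeve: £10,000; Kofi: £10,000; Isolde: £30,000; Eira: £10,000; Yannick: £10,000; Zephyr: £10,000

The spouse counts as an additional share at the children's level, so there are 4 primary shares of £30,000. Soraya takes one such share (£30,000).
The children's combined portion (£90,000) is divided into 3 shares of £30,000: Idris's £30,000 share passes to Idris's issue; Dayo's £30,000 share passes to Dayo's issue; Celia's £30,000 share passes to Celia's issue.
Idris's share (£30,000) is divided into 3 shares of £10,000: Willa, Maeve, and Kofi each take £10,000.
Dayo's share (£30,000) passes entirely to Isolde.
Celia's share (£30,000) is divided into 3 shares of £10,000: Eira, Yannick, and Zephyr each take £10,000.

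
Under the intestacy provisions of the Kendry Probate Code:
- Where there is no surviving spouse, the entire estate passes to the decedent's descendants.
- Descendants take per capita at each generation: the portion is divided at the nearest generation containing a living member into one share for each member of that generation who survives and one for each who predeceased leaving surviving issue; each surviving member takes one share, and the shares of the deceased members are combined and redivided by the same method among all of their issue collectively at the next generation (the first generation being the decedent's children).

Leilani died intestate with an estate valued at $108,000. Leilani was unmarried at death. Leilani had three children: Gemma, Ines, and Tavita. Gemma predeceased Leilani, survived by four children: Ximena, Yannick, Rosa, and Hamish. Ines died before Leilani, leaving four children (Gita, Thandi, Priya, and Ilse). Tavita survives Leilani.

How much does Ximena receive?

Ximena receives $9,000.

The entire $108,000 passes to the descendants.
That amount ($108,000) is divided at the children's generation into 3 shares of $36,000. Tavita takes $36,000. The 2 shares of the deceased (Gemma and Ines) are combined into a pool of $72,000.
That pool ($72,000) is divided at the grandchildren's generation equally among Ximena, Yannick, Rosa, Hamish, Gita, Thandi, Priya, and Ilse: $9,000 each.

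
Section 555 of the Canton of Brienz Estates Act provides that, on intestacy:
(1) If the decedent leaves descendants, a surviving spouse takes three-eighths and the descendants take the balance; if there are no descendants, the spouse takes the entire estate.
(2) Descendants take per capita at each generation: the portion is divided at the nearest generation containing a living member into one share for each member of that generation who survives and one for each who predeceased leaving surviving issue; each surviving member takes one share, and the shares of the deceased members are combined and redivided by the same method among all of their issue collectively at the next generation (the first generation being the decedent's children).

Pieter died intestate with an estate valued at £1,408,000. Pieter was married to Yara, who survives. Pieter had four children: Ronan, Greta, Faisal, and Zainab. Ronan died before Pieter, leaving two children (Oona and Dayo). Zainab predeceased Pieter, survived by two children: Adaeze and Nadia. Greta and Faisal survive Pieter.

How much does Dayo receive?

Dayo receives £110,000.

Yara takes three-eighths of £1,408,000 = £528,000. The remaining £880,000 passes to the descendants.
The descendants' portion (£880,000) is divided at the children's generation into 4 shares of £220,000. Greta and Faisal each take £220,000. The 2 shares of the deceased (Ronan and Zainab) are combined into a pool of £440,000.
That pool (£440,000) is divided at the grandchildren's generation equally among Oona, Dayo, Adaeze, and Nadia: £110,000 each.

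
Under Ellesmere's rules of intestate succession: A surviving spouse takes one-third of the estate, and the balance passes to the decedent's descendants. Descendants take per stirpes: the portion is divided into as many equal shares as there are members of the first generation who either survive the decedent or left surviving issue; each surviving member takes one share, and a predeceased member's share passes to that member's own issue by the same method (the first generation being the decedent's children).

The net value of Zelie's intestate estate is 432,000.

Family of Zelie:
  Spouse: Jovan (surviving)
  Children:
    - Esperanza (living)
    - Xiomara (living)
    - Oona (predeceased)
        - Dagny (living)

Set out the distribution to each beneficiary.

Jovan: 144,000; Esperanza: 96,000; Xiomara: 96,000; Dagny: 96,000

Jovan takes one-third of 432,000 = 144,000. The remaining 288,000 passes to the descendants.
The descendants' portion (288,000) is divided into 3 shares of 96,000: Esperanza and Xiomara each take 96,000; Oona's 96,000 share passes to Oona's issue.
Oona's share (96,000) passes entirely to Dagny.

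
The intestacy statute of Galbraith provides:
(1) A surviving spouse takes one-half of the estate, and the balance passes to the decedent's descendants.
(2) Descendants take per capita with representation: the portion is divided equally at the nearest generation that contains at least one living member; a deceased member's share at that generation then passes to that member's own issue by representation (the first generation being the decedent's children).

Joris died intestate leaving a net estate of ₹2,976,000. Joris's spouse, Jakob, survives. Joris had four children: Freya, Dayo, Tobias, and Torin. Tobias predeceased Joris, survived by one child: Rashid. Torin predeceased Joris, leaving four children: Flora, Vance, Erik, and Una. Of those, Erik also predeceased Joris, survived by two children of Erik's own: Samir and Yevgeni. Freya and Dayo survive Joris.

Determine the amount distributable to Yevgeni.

Jakob takes one-half of ₹2,976,000 = ₹1,488,000. The remaining ₹1,488,000 passes to the descendants.
The descendants' portion (₹1,488,000) is divided into 4 shares of ₹372,000: Freya and Dayo each take ₹372,000; Tobias's ₹372,000 share passes to Tobias's issue; Torin's ₹372,000 share passes to Torin's issue.
Tobias's share (₹372,000) passes entirely to Rashid.
Torin's share (₹372,000) is divided into 4 shares of ₹93,000: Flora, Vance, and Una each take ₹93,000; Erik's ₹93,000 share passes to Erik's issue.
Erik's share (₹93,000) is divided into 2 shares of ₹46,500: Samir and Yevgeni each take ₹46,500.

Yevgeni receives ₹46,500.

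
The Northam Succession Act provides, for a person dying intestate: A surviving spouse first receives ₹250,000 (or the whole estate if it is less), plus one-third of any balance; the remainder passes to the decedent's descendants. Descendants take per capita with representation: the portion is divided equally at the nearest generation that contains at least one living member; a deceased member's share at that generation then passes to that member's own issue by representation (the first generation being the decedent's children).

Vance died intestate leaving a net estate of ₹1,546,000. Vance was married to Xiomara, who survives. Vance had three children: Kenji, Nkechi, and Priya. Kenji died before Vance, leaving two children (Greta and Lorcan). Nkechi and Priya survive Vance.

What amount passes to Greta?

Greta receives ₹144,000.

Xiomara first takes ₹250,000, leaving a balance of ₹1,296,000. Xiomara then takes one-third of the balance (₹432,000), for a total of ₹682,000. The remaining ₹864,000 passes to the descendants.
The descendants' portion (₹864,000) is divided into 3 shares of ₹288,000: Nkechi and Priya each take ₹288,000; Kenji's ₹288,000 share passes to Kenji's issue.
Kenji's share (₹288,000) is divided into 2 shares of ₹144,000: Greta and Lorcan each take ₹144,000.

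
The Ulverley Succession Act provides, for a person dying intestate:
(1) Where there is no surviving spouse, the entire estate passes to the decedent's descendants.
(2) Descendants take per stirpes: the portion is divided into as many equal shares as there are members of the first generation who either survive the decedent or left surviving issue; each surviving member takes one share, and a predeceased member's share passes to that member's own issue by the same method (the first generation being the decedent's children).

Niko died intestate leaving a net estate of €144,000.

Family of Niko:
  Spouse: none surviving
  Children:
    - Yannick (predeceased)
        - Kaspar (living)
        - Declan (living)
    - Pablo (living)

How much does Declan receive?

Declan receives €36,000.

The entire €144,000 passes to the descendants.
That amount (€144,000) is divided into 2 shares of €72,000: Pablo takes €72,000; Yannick's €72,000 share passes to Yannick's issue.
Yannick's share (€72,000) is divided into 2 shares of €36,000: Kaspar and Declan each take €36,000.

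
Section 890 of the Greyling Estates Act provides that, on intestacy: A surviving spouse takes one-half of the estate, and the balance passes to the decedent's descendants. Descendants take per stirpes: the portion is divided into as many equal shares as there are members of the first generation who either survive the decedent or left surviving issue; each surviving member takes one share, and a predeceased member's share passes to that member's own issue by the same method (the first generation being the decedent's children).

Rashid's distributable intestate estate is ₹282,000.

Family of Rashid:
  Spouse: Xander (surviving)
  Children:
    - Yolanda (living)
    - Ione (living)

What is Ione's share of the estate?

Xander takes one-half of ₹282,000 = ₹141,000. The remaining ₹141,000 passes to the descendants.
The descendants' portion (₹141,000) is divided into 2 shares of ₹70,500: Yolanda and Ione each take ₹70,500.

Ione receives ₹70,500.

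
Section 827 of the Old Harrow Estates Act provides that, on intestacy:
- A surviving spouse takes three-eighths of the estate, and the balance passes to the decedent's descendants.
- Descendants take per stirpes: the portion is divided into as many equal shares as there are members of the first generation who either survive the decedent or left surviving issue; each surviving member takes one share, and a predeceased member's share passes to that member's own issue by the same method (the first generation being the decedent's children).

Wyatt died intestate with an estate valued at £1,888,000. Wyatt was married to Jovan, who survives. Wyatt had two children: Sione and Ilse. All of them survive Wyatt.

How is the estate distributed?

Jovan: £708,000; Sione: £590,000; Ilse: £590,000

Jovan takes three-eighths of £1,888,000 = £708,000. The remaining £1,180,000 passes to the descendants.
The descendants' portion (£1,180,000) is divided into 2 shares of £590,000: Sione and Ilse each take £590,000.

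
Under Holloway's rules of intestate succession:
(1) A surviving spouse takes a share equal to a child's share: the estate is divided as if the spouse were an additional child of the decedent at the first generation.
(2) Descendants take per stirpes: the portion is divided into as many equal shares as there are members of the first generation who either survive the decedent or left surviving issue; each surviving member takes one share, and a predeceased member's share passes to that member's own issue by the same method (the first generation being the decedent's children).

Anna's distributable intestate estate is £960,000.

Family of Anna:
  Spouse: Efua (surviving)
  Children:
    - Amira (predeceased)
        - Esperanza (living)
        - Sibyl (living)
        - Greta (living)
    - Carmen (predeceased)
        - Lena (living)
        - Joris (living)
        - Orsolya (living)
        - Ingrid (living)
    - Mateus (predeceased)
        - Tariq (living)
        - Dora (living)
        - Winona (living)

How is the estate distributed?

Efua: £240,000; Esperanza: £80,000; Sibyl: £80,000; Greta: £80,000; Lena: £60,000; Joris: £60,000; Orsolya: £60,000; Ingrid: £60,000; Tariq: £80,000; Dora: £80,000; Winona: £80,000

The spouse counts as an additional share at the children's level, so there are 4 primary shares of £240,000. Efua takes one such share (£240,000).
The children's combined portion (£720,000) is divided into 3 shares of £240,000: Amira's £240,000 share passes to Amira's issue; Carmen's £240,000 share passes to Carmen's issue; Mateus's £240,000 share passes to Mateus's issue.
Amira's share (£240,000) is divided into 3 shares of £80,000: Esperanza, Sibyl, and Greta each take £80,000.
Carmen's share (£240,000) is divided into 4 shares of £60,000: Lena, Joris, Orsolya, and Ingrid each take £60,000.
Mateus's share (£240,000) is divided into 3 shares of £80,000: Tariq, Dora, and Winona each take £80,000.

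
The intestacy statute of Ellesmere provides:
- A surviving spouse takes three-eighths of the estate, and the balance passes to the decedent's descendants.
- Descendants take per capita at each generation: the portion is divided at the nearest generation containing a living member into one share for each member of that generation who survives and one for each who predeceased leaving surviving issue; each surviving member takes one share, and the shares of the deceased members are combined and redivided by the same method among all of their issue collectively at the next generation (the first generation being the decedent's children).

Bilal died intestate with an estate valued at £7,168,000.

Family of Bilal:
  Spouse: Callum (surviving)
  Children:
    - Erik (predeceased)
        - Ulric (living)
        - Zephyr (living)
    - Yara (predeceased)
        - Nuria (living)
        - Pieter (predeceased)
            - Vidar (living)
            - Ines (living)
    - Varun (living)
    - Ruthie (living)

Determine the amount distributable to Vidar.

Vidar receives £280,000.

Callum takes three-eighths of £7,168,000 = £2,688,000. The remaining £4,480,000 passes to the descendants.
The descendants' portion (£4,480,000) is divided at the children's generation into 4 shares of £1,120,000. Varun and Ruthie each take £1,120,000. The 2 shares of the deceased (Erik and Yara) are combined into a pool of £2,240,000.
That pool (£2,240,000) is divided at the grandchildren's generation into 4 shares of £560,000. Ulric, Zephyr, and Nuria each take £560,000. The remaining share for the deceased Pieter (£560,000) is carried to the next generation.
That pool (£560,000) is divided at the great-grandchildren's generation equally among Vidar and Ines: £280,000 each.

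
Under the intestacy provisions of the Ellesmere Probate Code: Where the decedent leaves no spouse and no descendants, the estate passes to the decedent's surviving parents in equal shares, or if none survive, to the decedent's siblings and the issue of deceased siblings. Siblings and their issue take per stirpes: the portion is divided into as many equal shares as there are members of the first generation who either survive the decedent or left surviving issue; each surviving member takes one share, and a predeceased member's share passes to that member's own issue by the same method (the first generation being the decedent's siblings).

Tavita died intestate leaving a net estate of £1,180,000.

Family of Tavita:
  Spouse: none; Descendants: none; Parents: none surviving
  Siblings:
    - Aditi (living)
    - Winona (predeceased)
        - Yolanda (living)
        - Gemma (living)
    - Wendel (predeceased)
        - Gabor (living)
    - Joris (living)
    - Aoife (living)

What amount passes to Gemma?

The entire £1,180,000 passes to the siblings and their issue.
That amount (£1,180,000) is divided into 5 shares of £236,000: Aditi, Joris, and Aoife each take £236,000; Winona's £236,000 share passes to Winona's issue; Wendel's £236,000 share passes to Wendel's issue.
Winona's share (£236,000) is divided into 2 shares of £118,000: Yolanda and Gemma each take £118,000.
Wendel's share (£236,000) passes entirely to Gabor.

Gemma receives £118,000.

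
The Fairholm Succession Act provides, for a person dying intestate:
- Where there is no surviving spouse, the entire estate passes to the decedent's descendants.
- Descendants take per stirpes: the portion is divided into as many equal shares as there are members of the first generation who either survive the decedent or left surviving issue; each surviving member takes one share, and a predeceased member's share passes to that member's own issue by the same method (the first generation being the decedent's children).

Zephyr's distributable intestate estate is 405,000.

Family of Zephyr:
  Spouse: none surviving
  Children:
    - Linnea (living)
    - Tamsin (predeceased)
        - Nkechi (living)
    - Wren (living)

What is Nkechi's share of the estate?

The entire 405,000 passes to the descendants.
That amount (405,000) is divided into 3 shares of 135,000: Linnea and Wren each take 135,000; Tamsin's 135,000 share passes to Tamsin's issue.
Tamsin's share (135,000) passes entirely to Nkechi.

Nkechi receives 135,000.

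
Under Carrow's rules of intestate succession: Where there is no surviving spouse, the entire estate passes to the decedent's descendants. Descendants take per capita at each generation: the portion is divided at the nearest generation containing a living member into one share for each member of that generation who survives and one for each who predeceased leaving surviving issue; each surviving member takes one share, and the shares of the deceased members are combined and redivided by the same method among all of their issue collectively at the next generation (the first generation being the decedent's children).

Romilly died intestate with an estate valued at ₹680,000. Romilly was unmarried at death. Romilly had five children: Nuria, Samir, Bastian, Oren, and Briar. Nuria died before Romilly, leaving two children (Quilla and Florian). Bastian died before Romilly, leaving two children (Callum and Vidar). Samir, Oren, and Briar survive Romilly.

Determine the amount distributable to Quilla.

The entire ₹680,000 passes to the descendants.
That amount (₹680,000) is divided at the children's generation into 5 shares of ₹136,000. Samir, Oren, and Briar each take ₹136,000. The 2 shares of the deceased (Nuria and Bastian) are combined into a pool of ₹272,000.
That pool (₹272,000) is divided at the grandchildren's generation equally among Quilla, Florian, Callum, and Vidar: ₹68,000 each.

Quilla receives ₹68,000.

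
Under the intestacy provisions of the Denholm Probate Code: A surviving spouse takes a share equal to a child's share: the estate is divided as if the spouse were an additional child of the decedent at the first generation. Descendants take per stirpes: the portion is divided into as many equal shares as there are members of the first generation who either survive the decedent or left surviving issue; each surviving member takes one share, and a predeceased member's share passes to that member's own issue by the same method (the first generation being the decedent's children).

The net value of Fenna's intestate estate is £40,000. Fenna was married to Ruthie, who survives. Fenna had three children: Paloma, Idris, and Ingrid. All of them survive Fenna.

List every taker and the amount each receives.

The spouse counts as an additional share at the children's level, so there are 4 primary shares of £10,000. Ruthie takes one such share (£10,000).
The children's combined portion (£30,000) is divided into 3 shares of £10,000: Paloma, Idris, and Ingrid each take £10,000.

Ruthie: £10,000; Paloma: £10,000; Idris: £10,000; Ingrid: £10,000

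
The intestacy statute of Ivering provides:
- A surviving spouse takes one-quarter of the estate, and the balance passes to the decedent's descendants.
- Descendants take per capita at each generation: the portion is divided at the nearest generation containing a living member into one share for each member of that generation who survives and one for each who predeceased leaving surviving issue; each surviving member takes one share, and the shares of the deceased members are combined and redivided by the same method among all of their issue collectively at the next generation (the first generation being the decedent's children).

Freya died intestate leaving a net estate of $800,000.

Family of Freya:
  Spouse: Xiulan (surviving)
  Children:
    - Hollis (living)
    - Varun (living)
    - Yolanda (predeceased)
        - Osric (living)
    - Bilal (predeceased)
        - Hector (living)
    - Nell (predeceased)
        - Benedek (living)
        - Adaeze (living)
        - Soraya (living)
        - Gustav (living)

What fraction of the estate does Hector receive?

Hector receives 3/40 of the estate.

Xiulan takes one-quarter of $800,000 = $200,000. The remaining $600,000 passes to the descendants.
The descendants' portion ($600,000) is divided at the children's generation into 5 shares of $120,000. Hollis and Varun each take $120,000. The 3 shares of the deceased (Yolanda, Bilal, and Nell) are combined into a pool of $360,000.
That pool ($360,000) is divided at the grandchildren's generation equally among Osric, Hector, Benedek, Adaeze, Soraya, and Gustav: $60,000 each.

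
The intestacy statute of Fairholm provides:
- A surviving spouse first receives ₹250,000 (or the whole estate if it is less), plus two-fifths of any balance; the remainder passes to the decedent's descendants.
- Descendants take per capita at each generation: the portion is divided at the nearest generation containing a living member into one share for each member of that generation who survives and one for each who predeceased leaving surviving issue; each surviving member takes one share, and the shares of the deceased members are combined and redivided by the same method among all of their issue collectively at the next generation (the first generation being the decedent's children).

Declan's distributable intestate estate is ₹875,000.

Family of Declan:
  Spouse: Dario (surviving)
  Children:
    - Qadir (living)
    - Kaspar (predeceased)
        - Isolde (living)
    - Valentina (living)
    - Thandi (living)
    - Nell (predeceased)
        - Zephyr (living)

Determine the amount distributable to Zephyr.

Dario first takes ₹250,000, leaving a balance of ₹625,000. Dario then takes two-fifths of the balance (₹250,000), for a total of ₹500,000. The remaining ₹375,000 passes to the descendants.
The descendants' portion (₹375,000) is divided at the children's generation into 5 shares of ₹75,000. Qadir, Valentina, and Thandi each take ₹75,000. The 2 shares of the deceased (Kaspar and Nell) are combined into a pool of ₹150,000.
That pool (₹150,000) is divided at the grandchildren's generation equally among Isolde and Zephyr: ₹75,000 each.

Zephyr receives ₹75,000.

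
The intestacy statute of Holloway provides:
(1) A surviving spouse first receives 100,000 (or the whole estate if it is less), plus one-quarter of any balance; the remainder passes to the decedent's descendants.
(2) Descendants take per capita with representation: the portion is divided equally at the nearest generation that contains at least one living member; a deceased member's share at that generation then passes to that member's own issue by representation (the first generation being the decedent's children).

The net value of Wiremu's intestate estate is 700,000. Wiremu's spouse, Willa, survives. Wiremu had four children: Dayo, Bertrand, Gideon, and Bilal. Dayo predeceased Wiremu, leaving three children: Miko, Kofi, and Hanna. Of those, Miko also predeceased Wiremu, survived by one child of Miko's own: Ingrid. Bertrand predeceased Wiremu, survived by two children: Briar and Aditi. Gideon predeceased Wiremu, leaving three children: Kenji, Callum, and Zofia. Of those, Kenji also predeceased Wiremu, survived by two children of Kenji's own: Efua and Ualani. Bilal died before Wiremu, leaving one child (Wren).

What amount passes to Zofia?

Willa first takes 100,000, leaving a balance of 600,000. Willa then takes one-quarter of the balance (150,000), for a total of 250,000. The remaining 450,000 passes to the descendants.
No child survives, so the initial division is made at the grandchildren's generation.
The descendants' portion (450,000) is divided into 9 shares of 50,000: Kofi, Hanna, Briar, Aditi, Callum, Zofia, and Wren each take 50,000; Miko's 50,000 share passes to Miko's issue; Kenji's 50,000 share passes to Kenji's issue.
Miko's share (50,000) passes entirely to Ingrid.
Kenji's share (50,000) is divided into 2 shares of 25,000: Efua and Ualani each take 25,000.

Zofia receives 50,000.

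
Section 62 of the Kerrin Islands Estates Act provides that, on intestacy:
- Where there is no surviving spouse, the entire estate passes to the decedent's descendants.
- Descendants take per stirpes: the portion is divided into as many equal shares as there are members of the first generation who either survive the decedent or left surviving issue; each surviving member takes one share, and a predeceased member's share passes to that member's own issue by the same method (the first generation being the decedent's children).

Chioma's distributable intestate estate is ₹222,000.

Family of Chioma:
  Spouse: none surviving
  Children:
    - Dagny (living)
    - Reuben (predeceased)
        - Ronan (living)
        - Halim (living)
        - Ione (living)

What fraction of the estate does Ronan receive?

Ronan receives 1/6 of the estate.

The entire ₹222,000 passes to the descendants.
That amount (₹222,000) is divided into 2 shares of ₹111,000: Dagny takes ₹111,000; Reuben's ₹111,000 share passes to Reuben's issue.
Reuben's share (₹111,000) is divided into 3 shares of ₹37,000: Ronan, Halim, and Ione each take ₹37,000.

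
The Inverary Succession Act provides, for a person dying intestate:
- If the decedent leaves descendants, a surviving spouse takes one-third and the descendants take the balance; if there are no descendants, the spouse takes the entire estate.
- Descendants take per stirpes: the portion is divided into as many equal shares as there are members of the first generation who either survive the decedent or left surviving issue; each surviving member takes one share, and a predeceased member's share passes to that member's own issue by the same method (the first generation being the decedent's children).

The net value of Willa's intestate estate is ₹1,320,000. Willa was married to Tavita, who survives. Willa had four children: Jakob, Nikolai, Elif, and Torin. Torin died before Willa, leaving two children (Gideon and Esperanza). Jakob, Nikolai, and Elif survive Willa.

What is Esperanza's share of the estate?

Tavita takes one-third of ₹1,320,000 = ₹440,000. The remaining ₹880,000 passes to the descendants.
The descendants' portion (₹880,000) is divided into 4 shares of ₹220,000: Jakob, Nikolai, and Elif each take ₹220,000; Torin's ₹220,000 share passes to Torin's issue.
Torin's share (₹220,000) is divided into 2 shares of ₹110,000: Gideon and Esperanza each take ₹110,000.

Esperanza receives ₹110,000.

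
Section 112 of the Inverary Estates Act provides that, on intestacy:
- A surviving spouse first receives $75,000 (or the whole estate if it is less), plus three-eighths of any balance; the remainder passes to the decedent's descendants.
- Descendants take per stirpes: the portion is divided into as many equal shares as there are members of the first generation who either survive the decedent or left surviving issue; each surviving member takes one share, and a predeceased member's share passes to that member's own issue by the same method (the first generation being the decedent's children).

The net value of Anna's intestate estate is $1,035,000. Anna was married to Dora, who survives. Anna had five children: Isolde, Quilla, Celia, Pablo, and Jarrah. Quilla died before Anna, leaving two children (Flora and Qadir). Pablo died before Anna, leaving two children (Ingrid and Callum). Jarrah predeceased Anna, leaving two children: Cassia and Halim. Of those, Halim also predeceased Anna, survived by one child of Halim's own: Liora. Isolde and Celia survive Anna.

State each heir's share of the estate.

Dora first takes $75,000, leaving a balance of $960,000. Dora then takes three-eighths of the balance ($360,000), for a total of $435,000. The remaining $600,000 passes to the descendants.
The descendants' portion ($600,000) is divided into 5 shares of $120,000: Isolde and Celia each take $120,000; Quilla's $120,000 share passes to Quilla's issue; Pablo's $120,000 share passes to Pablo's issue; Jarrah's $120,000 share passes to Jarrah's issue.
Quilla's share ($120,000) is divided into 2 shares of $60,000: Flora and Qadir each take $60,000.
Pablo's share ($120,000) is divided into 2 shares of $60,000: Ingrid and Callum each take $60,000.
Jarrah's share ($120,000) is divided into 2 shares of $60,000: Cassia takes $60,000; Halim's $60,000 share passes to Halim's issue.
Halim's share ($60,000) passes entirely to Liora.

Dora: $435,000; Isolde: $120,000; Flora: $60,000; Qadir: $60,000; Celia: $120,000; Ingrid: $60,000; Callum: $60,000; Cassia: $60,000; Liora: $60,000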